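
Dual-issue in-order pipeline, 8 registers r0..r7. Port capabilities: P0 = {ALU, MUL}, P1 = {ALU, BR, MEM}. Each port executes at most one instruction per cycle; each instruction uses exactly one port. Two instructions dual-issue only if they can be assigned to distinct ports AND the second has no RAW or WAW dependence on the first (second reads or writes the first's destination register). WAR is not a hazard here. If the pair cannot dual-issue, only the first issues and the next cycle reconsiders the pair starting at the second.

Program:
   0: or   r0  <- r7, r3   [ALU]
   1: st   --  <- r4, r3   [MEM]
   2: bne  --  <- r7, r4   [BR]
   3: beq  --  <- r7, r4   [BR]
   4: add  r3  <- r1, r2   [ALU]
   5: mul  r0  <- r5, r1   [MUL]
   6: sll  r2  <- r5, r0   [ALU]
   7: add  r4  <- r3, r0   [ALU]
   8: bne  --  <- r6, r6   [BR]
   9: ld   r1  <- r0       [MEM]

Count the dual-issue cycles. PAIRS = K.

#0 head=0: or.ALU st.MEM i0/i1 dual
#1 head=2: bne.BR i2 no-port BR/BR
#2 head=3: beq.BR add.ALU i3/i4 dual
#3 head=5: mul.MUL i5 RAW r0
#4 head=6: sll.ALU add.ALU i6/i7 dual
#5 head=8: bne.BR i8 no-port BR/MEM
#6 head=9: ld.MEM i9 tail

PAIRS = 3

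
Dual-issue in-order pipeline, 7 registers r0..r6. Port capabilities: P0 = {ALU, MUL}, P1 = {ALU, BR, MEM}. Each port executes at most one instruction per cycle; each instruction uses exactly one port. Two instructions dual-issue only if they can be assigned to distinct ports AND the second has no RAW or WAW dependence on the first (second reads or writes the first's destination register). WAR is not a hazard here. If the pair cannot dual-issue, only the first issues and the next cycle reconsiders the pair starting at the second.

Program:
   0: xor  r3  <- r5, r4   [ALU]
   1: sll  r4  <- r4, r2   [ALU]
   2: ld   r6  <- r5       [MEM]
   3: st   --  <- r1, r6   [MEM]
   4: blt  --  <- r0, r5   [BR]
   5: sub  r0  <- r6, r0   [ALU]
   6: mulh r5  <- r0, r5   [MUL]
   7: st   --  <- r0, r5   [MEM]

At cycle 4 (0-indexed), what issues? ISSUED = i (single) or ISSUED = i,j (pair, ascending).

ISSUED = 6

t=0 i0/i1:xor.ALU;sll.ALU ; 2-wide
t=1 i2:ld.MEM ; no-port MEM/MEM
t=2 i3:st.MEM ; no-port MEM/BR
t=3 i4/i5:blt.BR;sub.ALU ; 2-wide
t=4 i6:mulh.MUL ; RAW r5
t=5 i7:st.MEM ; tail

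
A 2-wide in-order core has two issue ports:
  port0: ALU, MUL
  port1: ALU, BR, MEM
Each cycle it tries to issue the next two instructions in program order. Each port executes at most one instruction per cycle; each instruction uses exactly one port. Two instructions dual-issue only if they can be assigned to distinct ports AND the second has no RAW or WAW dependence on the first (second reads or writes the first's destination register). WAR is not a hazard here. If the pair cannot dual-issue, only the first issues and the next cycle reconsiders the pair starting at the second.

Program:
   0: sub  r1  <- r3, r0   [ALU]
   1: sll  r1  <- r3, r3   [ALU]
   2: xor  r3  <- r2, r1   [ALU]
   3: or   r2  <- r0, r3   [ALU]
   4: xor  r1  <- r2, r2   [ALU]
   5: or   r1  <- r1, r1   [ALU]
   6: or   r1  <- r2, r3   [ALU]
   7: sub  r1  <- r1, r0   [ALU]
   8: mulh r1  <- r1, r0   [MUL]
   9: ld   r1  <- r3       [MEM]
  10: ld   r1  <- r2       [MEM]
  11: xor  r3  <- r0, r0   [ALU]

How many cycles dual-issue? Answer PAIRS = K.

PAIRS = 1

c0: i0 sub  WAW r1
c1: i1 sll  RAW r1
c2: i2 xor  RAW r3
c3: i3 or  RAW r2
c4: i4 xor  RAW+WAW r1
c5: i5 or  WAW r1
c6: i6 or  RAW+WAW r1
c7: i7 sub  RAW+WAW r1
c8: i8 mulh  WAW r1
c9: i9 ld  no-port MEM/MEM
c10: i10/i11 ld/xor  2-wide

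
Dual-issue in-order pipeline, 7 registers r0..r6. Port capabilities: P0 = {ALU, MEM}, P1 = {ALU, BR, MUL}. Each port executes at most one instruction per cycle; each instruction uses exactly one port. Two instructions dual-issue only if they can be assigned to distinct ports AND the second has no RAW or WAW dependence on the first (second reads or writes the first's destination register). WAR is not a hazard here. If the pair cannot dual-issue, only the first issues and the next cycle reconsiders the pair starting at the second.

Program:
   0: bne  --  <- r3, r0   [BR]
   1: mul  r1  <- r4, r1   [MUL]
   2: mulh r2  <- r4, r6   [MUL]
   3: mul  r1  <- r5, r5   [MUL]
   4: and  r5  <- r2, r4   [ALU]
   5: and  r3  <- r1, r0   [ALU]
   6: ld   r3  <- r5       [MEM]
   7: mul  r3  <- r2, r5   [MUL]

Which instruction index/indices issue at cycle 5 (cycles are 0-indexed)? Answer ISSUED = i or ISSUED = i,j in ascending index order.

#0 head=0: bne i0 no-port BR/MUL
#1 head=1: mul i1 no-port MUL/MUL
#2 head=2: mulh i2 no-port MUL/MUL
#3 head=3: mul;and i3,i4 dual
#4 head=5: and i5 WAW r3
#5 head=6: ld i6 WAW r3
#6 head=7: mul i7 tail

ISSUED = 6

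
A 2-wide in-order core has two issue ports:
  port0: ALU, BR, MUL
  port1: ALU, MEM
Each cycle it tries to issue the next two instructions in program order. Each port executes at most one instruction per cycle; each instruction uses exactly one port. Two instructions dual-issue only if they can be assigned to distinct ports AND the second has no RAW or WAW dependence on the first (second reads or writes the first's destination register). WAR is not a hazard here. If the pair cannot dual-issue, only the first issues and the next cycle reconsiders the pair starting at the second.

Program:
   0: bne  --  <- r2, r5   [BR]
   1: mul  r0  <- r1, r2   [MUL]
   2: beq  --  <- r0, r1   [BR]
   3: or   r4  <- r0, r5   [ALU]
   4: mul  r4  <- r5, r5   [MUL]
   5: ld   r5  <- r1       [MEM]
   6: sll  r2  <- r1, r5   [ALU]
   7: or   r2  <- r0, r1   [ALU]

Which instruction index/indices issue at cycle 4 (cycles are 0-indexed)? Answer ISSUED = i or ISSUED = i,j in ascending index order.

c0: i0 bne.BR  no-port BR/MUL
c1: i1 mul.MUL  no-port MUL/BR
c2: i2+i3 beq.BR/or.ALU  dual
c3: i4+i5 mul.MUL/ld.MEM  dual
c4: i6 sll.ALU  WAW r2
c5: i7 or.ALU  tail

ISSUED = 6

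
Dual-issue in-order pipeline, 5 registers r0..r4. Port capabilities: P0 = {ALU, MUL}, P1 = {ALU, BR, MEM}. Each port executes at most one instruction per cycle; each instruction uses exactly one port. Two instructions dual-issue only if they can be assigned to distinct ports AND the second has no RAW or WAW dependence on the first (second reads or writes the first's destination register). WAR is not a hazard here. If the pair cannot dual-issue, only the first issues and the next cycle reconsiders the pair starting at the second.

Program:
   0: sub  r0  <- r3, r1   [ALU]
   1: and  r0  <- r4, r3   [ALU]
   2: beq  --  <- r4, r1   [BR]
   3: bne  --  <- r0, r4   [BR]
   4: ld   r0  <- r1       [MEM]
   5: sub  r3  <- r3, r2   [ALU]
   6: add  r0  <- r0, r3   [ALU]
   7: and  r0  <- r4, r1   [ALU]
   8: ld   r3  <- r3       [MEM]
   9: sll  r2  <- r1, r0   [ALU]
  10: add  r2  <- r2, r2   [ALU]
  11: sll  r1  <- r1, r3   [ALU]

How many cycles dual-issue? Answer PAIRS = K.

0. sub.ALU @i0  | WAW r0
1. and.ALU/beq.BR @i1&i2  | dual
2. bne.BR @i3  | no-port BR/MEM
3. ld.MEM/sub.ALU @i4&i5  | dual
4. add.ALU @i6  | WAW r0
5. and.ALU/ld.MEM @i7&i8  | dual
6. sll.ALU @i9  | RAW+WAW r2
7. add.ALU/sll.ALU @i10&i11  | dual

PAIRS = 4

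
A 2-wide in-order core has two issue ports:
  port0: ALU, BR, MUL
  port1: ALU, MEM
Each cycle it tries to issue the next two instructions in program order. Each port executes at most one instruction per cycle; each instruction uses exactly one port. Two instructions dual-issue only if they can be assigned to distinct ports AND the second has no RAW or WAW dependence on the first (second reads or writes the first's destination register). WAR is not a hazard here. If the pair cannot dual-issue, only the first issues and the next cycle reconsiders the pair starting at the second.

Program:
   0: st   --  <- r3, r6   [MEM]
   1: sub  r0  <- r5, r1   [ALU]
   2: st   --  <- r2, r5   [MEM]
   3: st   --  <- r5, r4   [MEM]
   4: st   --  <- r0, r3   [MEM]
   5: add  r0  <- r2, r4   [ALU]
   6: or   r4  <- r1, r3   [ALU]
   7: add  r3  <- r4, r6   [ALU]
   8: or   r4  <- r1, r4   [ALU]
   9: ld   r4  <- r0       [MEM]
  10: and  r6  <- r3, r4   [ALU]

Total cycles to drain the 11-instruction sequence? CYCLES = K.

CYCLES = 8

  cy0 -> i0+i1 (st/sub) dual
  cy1 -> i2 (st) no-port MEM/MEM
  cy2 -> i3 (st) no-port MEM/MEM
  cy3 -> i4+i5 (st/add) dual
  cy4 -> i6 (or) RAW r4
  cy5 -> i7+i8 (add/or) dual
  cy6 -> i9 (ld) RAW r4
  cy7 -> i10 (and) tail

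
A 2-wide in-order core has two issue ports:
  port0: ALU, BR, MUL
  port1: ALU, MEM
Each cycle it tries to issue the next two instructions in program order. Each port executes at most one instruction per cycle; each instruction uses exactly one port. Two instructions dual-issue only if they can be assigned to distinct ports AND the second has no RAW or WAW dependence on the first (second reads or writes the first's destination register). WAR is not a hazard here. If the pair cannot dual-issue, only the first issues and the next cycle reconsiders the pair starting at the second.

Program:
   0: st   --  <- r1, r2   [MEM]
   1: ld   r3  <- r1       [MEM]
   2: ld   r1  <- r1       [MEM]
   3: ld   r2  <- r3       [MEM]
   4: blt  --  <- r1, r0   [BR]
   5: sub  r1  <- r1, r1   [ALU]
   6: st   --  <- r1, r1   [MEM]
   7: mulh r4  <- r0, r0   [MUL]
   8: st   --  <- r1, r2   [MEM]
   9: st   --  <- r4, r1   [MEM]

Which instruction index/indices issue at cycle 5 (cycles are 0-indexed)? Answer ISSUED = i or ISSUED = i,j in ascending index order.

  cy0 -> i0 (st.MEM) no-port MEM/MEM
  cy1 -> i1 (ld.MEM) no-port MEM/MEM
  cy2 -> i2 (ld.MEM) no-port MEM/MEM
  cy3 -> i3/i4 (ld.MEM+blt.BR) pair
  cy4 -> i5 (sub.ALU) RAW r1
  cy5 -> i6/i7 (st.MEM+mulh.MUL) pair
  cy6 -> i8 (st.MEM) no-port MEM/MEM
  cy7 -> i9 (st.MEM) tail

ISSUED = 6,7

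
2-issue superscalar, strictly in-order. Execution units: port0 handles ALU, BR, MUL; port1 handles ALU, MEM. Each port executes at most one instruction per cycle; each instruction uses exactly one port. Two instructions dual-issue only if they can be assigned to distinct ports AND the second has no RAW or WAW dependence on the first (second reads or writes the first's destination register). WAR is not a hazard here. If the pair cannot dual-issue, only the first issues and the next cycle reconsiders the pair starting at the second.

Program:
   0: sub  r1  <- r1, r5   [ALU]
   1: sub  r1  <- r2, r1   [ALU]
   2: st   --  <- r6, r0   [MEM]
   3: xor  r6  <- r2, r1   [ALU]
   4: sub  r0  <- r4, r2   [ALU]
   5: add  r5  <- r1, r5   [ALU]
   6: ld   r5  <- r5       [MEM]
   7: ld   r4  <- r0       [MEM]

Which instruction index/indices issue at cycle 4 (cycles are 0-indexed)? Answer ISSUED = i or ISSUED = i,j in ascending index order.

ISSUED = 6

t=0 i0:sub.ALU ; RAW+WAW r1
t=1 i1/i2:sub.ALU/st.MEM ; dual
t=2 i3/i4:xor.ALU/sub.ALU ; dual
t=3 i5:add.ALU ; RAW+WAW r5
t=4 i6:ld.MEM ; no-port MEM/MEM
t=5 i7:ld.MEM ; tail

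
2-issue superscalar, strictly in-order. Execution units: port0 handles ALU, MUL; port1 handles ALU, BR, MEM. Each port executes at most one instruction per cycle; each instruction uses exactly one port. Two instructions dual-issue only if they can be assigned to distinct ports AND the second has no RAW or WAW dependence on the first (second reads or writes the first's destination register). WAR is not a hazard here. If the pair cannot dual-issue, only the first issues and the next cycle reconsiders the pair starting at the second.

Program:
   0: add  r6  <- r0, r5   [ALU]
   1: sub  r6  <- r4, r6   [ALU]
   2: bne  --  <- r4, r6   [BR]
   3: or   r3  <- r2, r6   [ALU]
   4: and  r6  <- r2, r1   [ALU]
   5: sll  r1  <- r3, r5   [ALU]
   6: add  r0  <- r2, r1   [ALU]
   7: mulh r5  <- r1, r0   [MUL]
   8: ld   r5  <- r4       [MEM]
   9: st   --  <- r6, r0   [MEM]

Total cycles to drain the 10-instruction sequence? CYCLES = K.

c0: i0 add  RAW+WAW r6
c1: i1 sub  RAW r6
c2: i2&i3 bne/or  2-wide
c3: i4&i5 and/sll  2-wide
c4: i6 add  RAW r0
c5: i7 mulh  WAW r5
c6: i8 ld  no-port MEM/MEM
c7: i9 st  tail

CYCLES = 8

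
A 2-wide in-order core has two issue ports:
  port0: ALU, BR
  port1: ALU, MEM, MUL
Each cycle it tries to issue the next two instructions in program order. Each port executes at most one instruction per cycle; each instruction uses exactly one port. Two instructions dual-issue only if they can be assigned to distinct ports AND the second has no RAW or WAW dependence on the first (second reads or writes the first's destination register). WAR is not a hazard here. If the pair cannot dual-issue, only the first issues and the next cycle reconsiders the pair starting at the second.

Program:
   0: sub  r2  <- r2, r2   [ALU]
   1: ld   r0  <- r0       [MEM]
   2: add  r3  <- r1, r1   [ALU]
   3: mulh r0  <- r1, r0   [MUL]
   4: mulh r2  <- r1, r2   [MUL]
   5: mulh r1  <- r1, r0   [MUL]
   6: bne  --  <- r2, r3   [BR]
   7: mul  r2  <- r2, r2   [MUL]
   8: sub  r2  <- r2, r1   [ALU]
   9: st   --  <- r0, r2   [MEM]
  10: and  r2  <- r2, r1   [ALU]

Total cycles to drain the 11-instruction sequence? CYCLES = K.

CYCLES = 7

  cy0 -> i0&i1 (sub.ALU ld.MEM) dual
  cy1 -> i2&i3 (add.ALU mulh.MUL) dual
  cy2 -> i4 (mulh.MUL) no-port MUL/MUL
  cy3 -> i5&i6 (mulh.MUL bne.BR) dual
  cy4 -> i7 (mul.MUL) RAW+WAW r2
  cy5 -> i8 (sub.ALU) RAW r2
  cy6 -> i9&i10 (st.MEM and.ALU) dual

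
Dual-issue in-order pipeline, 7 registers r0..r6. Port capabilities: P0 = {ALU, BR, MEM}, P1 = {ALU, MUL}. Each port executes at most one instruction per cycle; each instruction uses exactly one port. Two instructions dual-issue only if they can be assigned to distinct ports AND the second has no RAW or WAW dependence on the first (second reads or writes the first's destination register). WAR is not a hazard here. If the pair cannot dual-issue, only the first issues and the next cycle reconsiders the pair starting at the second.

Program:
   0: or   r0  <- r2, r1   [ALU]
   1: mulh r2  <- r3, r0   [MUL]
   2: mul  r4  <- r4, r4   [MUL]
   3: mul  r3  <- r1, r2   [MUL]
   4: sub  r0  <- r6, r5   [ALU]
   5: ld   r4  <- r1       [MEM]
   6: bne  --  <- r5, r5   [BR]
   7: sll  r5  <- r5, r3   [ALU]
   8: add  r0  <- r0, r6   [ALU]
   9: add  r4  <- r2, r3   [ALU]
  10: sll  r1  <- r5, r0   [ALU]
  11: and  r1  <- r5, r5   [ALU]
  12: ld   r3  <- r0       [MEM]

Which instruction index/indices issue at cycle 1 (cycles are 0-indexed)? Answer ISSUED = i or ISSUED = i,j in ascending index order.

  cy0 -> i0 (or.ALU) RAW r0
  cy1 -> i1 (mulh.MUL) no-port MUL/MUL
  cy2 -> i2 (mul.MUL) no-port MUL/MUL
  cy3 -> i3/i4 (mul.MUL sub.ALU) dual
  cy4 -> i5 (ld.MEM) no-port MEM/BR
  cy5 -> i6/i7 (bne.BR sll.ALU) dual
  cy6 -> i8/i9 (add.ALU add.ALU) dual
  cy7 -> i10 (sll.ALU) WAW r1
  cy8 -> i11/i12 (and.ALU ld.MEM) dual

ISSUED = 1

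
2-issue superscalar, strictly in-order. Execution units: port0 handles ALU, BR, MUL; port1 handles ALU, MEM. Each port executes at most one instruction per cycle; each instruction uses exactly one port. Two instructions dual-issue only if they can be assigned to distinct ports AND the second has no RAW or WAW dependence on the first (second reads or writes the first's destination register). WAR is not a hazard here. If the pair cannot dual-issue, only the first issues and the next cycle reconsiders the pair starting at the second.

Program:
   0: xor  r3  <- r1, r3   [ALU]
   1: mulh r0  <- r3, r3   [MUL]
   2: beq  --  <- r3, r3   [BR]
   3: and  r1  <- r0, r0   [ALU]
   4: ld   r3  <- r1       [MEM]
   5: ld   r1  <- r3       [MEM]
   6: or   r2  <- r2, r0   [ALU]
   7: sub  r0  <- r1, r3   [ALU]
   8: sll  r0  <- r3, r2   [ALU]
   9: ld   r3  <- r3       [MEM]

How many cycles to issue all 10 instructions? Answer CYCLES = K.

t=0 i0:xor ; RAW r3
t=1 i1:mulh ; no-port MUL/BR
t=2 i2,i3:beq/and ; dual
t=3 i4:ld ; no-port MEM/MEM
t=4 i5,i6:ld/or ; dual
t=5 i7:sub ; WAW r0
t=6 i8,i9:sll/ld ; dual

CYCLES = 7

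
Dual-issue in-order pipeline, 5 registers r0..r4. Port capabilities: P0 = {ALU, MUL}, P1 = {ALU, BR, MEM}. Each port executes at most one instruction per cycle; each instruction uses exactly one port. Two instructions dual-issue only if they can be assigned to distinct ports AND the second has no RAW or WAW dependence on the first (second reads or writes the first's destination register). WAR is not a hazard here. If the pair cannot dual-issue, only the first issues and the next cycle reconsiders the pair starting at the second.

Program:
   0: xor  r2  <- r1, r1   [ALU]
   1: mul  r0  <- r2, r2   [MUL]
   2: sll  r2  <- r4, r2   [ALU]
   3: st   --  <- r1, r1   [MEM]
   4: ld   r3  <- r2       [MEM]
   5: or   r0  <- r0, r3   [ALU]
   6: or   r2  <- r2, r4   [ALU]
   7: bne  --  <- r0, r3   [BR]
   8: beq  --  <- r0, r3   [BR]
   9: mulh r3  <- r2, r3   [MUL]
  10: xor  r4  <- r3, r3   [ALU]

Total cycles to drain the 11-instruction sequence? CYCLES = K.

[0] i0  xor  -- RAW r2
[1] i1/i2  mul+sll  -- 2-wide
[2] i3  st  -- no-port MEM/MEM
[3] i4  ld  -- RAW r3
[4] i5/i6  or+or  -- 2-wide
[5] i7  bne  -- no-port BR/BR
[6] i8/i9  beq+mulh  -- 2-wide
[7] i10  xor  -- tail

CYCLES = 8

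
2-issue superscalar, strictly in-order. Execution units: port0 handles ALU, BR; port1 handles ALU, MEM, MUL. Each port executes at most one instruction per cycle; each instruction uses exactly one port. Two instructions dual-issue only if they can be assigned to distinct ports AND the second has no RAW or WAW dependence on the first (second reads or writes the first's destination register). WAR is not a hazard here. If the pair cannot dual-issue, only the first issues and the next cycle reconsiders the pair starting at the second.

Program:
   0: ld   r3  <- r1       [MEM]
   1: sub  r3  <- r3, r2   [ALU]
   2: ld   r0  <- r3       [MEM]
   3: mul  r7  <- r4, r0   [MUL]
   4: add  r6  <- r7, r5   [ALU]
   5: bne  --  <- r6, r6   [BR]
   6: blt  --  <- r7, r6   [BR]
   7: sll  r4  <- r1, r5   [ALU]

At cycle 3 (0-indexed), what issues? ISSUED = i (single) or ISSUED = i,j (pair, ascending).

t=0 i0:ld ; RAW+WAW r3
t=1 i1:sub ; RAW r3
t=2 i2:ld ; no-port MEM/MUL
t=3 i3:mul ; RAW r7
t=4 i4:add ; RAW r6
t=5 i5:bne ; no-port BR/BR
t=6 i6,i7:blt+sll ; dual

ISSUED = 3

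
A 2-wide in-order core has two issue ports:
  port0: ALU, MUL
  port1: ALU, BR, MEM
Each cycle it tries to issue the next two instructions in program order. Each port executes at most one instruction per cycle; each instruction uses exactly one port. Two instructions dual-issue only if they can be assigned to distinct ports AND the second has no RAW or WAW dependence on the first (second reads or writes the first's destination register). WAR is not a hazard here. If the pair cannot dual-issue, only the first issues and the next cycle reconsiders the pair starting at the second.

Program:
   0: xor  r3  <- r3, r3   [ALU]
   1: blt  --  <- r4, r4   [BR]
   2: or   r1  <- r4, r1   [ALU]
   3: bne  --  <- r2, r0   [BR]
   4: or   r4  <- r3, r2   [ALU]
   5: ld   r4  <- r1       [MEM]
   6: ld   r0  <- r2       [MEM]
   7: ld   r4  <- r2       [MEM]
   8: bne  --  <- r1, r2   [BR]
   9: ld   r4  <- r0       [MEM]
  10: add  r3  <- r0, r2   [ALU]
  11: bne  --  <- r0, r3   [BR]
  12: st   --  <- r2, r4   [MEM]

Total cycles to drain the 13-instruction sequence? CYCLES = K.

CYCLES = 10

0. xor blt @i0&i1  | 2-wide
1. or bne @i2&i3  | 2-wide
2. or @i4  | WAW r4
3. ld @i5  | no-port MEM/MEM
4. ld @i6  | no-port MEM/MEM
5. ld @i7  | no-port MEM/BR
6. bne @i8  | no-port BR/MEM
7. ld add @i9&i10  | 2-wide
8. bne @i11  | no-port BR/MEM
9. st @i12  | tail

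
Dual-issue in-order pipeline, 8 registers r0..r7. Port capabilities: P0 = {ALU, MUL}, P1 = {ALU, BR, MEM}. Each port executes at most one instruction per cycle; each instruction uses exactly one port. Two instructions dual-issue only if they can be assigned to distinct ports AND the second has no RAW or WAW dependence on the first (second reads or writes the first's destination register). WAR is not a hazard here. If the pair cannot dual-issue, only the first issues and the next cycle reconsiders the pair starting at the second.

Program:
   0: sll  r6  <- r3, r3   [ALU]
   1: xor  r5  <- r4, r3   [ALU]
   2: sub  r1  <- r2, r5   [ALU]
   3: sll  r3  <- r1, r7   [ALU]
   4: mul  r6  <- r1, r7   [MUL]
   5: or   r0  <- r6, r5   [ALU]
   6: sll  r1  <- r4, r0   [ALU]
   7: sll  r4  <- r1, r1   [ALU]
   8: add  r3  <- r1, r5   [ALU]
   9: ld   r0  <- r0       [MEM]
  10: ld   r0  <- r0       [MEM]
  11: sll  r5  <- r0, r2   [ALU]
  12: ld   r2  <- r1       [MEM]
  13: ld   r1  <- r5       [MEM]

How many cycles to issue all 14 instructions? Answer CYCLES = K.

c0: i0+i1 sll;xor  dual
c1: i2 sub  RAW r1
c2: i3+i4 sll;mul  dual
c3: i5 or  RAW r0
c4: i6 sll  RAW r1
c5: i7+i8 sll;add  dual
c6: i9 ld  no-port MEM/MEM
c7: i10 ld  RAW r0
c8: i11+i12 sll;ld  dual
c9: i13 ld  tail

CYCLES = 10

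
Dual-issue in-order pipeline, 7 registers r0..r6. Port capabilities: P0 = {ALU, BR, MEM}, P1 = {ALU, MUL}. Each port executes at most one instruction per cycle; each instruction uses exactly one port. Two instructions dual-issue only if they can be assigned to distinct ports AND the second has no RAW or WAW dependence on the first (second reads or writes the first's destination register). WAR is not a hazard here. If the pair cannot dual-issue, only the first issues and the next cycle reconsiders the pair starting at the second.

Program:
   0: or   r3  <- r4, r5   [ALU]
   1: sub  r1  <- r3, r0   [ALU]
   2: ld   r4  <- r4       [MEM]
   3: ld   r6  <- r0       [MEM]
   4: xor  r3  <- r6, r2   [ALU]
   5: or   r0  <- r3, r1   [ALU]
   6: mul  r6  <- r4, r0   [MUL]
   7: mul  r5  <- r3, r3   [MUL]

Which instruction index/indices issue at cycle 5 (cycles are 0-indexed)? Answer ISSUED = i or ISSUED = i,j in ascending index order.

ISSUED = 6

c0: i0 or.ALU  RAW r3
c1: i1,i2 sub.ALU/ld.MEM  2-wide
c2: i3 ld.MEM  RAW r6
c3: i4 xor.ALU  RAW r3
c4: i5 or.ALU  RAW r0
c5: i6 mul.MUL  no-port MUL/MUL
c6: i7 mul.MUL  tail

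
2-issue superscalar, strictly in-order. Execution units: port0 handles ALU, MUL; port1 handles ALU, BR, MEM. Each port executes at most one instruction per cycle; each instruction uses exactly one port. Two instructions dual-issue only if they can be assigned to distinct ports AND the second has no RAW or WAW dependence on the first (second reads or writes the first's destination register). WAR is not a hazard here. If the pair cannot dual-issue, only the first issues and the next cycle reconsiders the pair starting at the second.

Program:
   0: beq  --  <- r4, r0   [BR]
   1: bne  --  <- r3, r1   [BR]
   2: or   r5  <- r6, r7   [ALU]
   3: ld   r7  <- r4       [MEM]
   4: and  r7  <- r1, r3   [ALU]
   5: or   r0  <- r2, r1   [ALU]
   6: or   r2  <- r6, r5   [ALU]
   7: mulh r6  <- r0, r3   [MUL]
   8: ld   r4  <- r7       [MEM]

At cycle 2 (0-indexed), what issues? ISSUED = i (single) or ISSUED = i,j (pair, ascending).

ISSUED = 3

  cy0 -> i0 (beq.BR) no-port BR/BR
  cy1 -> i1,i2 (bne.BR or.ALU) 2-wide
  cy2 -> i3 (ld.MEM) WAW r7
  cy3 -> i4,i5 (and.ALU or.ALU) 2-wide
  cy4 -> i6,i7 (or.ALU mulh.MUL) 2-wide
  cy5 -> i8 (ld.MEM) tail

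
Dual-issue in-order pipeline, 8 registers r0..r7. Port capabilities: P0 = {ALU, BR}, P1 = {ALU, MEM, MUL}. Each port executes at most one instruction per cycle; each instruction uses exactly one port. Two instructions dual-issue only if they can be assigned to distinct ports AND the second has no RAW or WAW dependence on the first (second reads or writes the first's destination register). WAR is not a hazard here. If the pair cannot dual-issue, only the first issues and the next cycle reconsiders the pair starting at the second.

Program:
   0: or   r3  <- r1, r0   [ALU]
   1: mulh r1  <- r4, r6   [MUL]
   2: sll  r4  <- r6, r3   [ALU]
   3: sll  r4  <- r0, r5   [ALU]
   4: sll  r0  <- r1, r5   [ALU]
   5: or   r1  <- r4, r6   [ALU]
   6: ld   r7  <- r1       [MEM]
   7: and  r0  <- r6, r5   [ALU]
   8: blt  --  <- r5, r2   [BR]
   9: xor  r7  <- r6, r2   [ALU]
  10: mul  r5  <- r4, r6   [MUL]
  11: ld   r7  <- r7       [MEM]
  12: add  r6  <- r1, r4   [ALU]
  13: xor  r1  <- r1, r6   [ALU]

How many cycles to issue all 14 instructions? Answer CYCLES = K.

[0] i0/i1  or mulh  -- pair
[1] i2  sll  -- WAW r4
[2] i3/i4  sll sll  -- pair
[3] i5  or  -- RAW r1
[4] i6/i7  ld and  -- pair
[5] i8/i9  blt xor  -- pair
[6] i10  mul  -- no-port MUL/MEM
[7] i11/i12  ld add  -- pair
[8] i13  xor  -- tail

CYCLES = 9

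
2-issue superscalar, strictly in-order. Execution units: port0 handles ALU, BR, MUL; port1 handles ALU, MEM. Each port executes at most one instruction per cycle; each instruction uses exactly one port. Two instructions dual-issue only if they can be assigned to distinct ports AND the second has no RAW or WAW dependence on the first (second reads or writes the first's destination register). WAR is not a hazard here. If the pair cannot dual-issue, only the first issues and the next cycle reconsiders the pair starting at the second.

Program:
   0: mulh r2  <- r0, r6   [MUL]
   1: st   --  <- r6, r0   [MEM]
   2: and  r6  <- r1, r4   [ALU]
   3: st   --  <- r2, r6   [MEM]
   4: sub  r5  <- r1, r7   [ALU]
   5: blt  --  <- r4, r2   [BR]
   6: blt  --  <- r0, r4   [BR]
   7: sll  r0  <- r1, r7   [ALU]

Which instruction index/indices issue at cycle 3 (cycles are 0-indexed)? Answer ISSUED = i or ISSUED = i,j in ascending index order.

0. mulh;st @i0,i1  | 2-wide
1. and @i2  | RAW r6
2. st;sub @i3,i4  | 2-wide
3. blt @i5  | no-port BR/BR
4. blt;sll @i6,i7  | 2-wide

ISSUED = 5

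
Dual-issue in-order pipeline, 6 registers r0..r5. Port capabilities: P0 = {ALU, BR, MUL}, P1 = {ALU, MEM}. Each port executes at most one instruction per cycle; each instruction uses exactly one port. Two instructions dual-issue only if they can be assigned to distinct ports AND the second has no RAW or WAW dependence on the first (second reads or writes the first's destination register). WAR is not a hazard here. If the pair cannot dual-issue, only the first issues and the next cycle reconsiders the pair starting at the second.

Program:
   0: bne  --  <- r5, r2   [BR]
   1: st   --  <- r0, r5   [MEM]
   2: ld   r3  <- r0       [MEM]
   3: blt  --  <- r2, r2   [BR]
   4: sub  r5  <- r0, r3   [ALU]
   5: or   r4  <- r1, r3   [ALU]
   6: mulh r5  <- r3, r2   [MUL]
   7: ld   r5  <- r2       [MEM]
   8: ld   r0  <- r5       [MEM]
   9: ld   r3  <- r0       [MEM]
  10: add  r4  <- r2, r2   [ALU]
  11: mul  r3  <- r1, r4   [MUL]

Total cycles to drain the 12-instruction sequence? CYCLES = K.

t=0 i0&i1:bne+st ; dual
t=1 i2&i3:ld+blt ; dual
t=2 i4&i5:sub+or ; dual
t=3 i6:mulh ; WAW r5
t=4 i7:ld ; no-port MEM/MEM
t=5 i8:ld ; no-port MEM/MEM
t=6 i9&i10:ld+add ; dual
t=7 i11:mul ; tail

CYCLES = 8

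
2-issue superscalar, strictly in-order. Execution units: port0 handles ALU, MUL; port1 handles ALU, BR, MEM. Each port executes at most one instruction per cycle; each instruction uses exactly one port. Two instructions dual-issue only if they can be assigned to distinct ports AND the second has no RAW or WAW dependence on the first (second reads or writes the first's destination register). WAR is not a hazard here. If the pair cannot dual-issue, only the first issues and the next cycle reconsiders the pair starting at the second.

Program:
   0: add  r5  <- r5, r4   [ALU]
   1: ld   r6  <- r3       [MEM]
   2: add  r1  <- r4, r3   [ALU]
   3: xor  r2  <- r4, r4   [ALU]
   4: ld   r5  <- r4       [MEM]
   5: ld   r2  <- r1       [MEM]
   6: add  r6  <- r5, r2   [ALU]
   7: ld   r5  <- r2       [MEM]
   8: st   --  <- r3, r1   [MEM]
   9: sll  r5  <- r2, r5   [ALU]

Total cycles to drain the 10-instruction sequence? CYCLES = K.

CYCLES = 6

0. add;ld @i0+i1  | 2-wide
1. add;xor @i2+i3  | 2-wide
2. ld @i4  | no-port MEM/MEM
3. ld @i5  | RAW r2
4. add;ld @i6+i7  | 2-wide
5. st;sll @i8+i9  | 2-wide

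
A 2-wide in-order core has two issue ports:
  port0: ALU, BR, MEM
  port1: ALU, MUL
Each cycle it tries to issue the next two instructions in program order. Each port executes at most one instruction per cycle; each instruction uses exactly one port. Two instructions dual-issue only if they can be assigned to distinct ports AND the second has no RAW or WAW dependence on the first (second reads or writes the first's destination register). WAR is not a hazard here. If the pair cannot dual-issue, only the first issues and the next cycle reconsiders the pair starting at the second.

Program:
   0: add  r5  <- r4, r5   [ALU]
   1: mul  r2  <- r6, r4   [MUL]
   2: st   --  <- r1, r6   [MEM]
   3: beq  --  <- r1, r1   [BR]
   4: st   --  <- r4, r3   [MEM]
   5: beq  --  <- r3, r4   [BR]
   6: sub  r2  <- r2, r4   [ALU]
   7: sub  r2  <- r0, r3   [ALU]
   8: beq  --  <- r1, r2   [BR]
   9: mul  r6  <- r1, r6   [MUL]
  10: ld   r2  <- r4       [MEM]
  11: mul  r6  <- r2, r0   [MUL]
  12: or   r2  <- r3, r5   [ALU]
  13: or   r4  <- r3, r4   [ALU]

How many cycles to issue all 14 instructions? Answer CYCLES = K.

CYCLES = 10

0. add mul @i0,i1  | pair
1. st @i2  | no-port MEM/BR
2. beq @i3  | no-port BR/MEM
3. st @i4  | no-port MEM/BR
4. beq sub @i5,i6  | pair
5. sub @i7  | RAW r2
6. beq mul @i8,i9  | pair
7. ld @i10  | RAW r2
8. mul or @i11,i12  | pair
9. or @i13  | tail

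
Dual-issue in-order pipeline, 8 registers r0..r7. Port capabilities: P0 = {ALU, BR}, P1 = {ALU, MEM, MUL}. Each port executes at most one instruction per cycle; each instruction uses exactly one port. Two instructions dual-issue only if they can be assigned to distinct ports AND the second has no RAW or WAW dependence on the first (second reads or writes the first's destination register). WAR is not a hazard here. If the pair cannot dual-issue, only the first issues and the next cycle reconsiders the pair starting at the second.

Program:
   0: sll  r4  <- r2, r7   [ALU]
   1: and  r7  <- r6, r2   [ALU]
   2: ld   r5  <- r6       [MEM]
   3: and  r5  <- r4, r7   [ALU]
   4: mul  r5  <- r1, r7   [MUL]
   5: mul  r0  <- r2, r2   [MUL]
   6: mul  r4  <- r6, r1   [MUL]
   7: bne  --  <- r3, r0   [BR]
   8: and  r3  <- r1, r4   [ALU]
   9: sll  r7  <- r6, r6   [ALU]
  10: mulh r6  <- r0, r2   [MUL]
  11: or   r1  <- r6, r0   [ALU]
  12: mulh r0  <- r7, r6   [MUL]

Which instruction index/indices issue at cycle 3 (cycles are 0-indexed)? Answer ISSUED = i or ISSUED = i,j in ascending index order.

  cy0 -> i0+i1 (sll/and) pair
  cy1 -> i2 (ld) WAW r5
  cy2 -> i3 (and) WAW r5
  cy3 -> i4 (mul) no-port MUL/MUL
  cy4 -> i5 (mul) no-port MUL/MUL
  cy5 -> i6+i7 (mul/bne) pair
  cy6 -> i8+i9 (and/sll) pair
  cy7 -> i10 (mulh) RAW r6
  cy8 -> i11+i12 (or/mulh) pair

ISSUED = 4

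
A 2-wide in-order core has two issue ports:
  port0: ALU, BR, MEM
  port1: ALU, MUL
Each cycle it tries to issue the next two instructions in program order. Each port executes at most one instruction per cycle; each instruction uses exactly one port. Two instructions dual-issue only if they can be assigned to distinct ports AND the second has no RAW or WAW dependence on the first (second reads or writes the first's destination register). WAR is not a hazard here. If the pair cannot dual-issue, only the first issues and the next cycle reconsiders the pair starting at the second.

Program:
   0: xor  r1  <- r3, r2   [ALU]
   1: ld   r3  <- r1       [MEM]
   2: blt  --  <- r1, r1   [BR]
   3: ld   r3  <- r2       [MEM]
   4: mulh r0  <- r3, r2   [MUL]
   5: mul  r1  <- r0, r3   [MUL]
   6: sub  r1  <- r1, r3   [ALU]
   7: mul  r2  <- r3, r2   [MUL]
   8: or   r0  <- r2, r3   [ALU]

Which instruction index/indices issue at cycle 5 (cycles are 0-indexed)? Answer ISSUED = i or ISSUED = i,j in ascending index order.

ISSUED = 5

t=0 i0:xor.ALU ; RAW r1
t=1 i1:ld.MEM ; no-port MEM/BR
t=2 i2:blt.BR ; no-port BR/MEM
t=3 i3:ld.MEM ; RAW r3
t=4 i4:mulh.MUL ; no-port MUL/MUL
t=5 i5:mul.MUL ; RAW+WAW r1
t=6 i6+i7:sub.ALU mul.MUL ; dual
t=7 i8:or.ALU ; tail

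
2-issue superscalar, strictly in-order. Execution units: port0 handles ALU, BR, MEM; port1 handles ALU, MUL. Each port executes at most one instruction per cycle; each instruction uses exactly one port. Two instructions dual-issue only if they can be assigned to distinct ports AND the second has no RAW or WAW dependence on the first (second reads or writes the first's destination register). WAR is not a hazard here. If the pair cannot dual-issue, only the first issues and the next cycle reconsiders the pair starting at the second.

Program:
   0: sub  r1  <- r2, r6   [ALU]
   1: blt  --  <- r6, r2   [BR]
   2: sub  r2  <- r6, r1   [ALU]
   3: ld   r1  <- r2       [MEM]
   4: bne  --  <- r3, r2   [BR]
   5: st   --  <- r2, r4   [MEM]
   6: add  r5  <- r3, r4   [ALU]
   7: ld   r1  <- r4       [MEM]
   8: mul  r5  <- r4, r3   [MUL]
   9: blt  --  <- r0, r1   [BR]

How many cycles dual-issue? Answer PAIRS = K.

t=0 i0,i1:sub+blt ; 2-wide
t=1 i2:sub ; RAW r2
t=2 i3:ld ; no-port MEM/BR
t=3 i4:bne ; no-port BR/MEM
t=4 i5,i6:st+add ; 2-wide
t=5 i7,i8:ld+mul ; 2-wide
t=6 i9:blt ; tail

PAIRS = 3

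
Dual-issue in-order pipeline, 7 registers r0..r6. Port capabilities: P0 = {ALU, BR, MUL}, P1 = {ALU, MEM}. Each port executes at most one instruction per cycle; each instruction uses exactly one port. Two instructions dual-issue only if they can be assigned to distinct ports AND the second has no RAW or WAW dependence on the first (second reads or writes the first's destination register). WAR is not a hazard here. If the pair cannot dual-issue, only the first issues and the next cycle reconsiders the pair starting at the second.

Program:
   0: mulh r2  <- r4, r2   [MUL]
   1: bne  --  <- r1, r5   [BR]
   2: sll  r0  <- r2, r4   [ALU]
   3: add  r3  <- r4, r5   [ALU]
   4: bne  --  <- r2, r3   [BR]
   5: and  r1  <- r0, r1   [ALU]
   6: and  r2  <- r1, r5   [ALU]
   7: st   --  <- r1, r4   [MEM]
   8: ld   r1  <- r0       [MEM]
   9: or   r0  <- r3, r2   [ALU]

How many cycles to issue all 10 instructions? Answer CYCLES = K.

t=0 i0:mulh.MUL ; no-port MUL/BR
t=1 i1/i2:bne.BR+sll.ALU ; 2-wide
t=2 i3:add.ALU ; RAW r3
t=3 i4/i5:bne.BR+and.ALU ; 2-wide
t=4 i6/i7:and.ALU+st.MEM ; 2-wide
t=5 i8/i9:ld.MEM+or.ALU ; 2-wide

CYCLES = 6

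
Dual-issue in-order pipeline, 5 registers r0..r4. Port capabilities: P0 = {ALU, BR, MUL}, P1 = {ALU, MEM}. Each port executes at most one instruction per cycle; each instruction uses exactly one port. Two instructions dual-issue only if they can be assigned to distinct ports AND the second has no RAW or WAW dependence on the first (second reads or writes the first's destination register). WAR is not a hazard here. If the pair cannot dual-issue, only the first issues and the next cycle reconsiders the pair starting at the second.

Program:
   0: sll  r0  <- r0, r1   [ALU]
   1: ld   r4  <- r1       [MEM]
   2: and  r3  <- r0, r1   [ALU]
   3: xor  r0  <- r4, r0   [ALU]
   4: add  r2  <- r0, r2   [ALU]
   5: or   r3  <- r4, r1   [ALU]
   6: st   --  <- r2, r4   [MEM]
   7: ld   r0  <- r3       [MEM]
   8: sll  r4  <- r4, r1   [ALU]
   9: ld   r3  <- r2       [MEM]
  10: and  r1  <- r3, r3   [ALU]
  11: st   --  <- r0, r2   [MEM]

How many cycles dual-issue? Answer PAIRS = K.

[0] i0+i1  sll.ALU ld.MEM  -- dual
[1] i2+i3  and.ALU xor.ALU  -- dual
[2] i4+i5  add.ALU or.ALU  -- dual
[3] i6  st.MEM  -- no-port MEM/MEM
[4] i7+i8  ld.MEM sll.ALU  -- dual
[5] i9  ld.MEM  -- RAW r3
[6] i10+i11  and.ALU st.MEM  -- dual

PAIRS = 5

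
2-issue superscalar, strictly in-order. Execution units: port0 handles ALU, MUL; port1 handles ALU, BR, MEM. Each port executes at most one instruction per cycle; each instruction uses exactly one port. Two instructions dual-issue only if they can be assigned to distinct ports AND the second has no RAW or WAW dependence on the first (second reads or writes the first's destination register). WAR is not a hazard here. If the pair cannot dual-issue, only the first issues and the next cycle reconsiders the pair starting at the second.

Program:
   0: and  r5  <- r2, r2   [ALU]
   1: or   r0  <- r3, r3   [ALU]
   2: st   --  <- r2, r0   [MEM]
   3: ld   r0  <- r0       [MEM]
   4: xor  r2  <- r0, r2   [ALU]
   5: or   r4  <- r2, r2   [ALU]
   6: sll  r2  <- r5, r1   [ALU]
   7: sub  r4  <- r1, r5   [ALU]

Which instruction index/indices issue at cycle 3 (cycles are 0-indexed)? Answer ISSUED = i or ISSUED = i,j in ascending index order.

0. and+or @i0+i1  | pair
1. st @i2  | no-port MEM/MEM
2. ld @i3  | RAW r0
3. xor @i4  | RAW r2
4. or+sll @i5+i6  | pair
5. sub @i7  | tail

ISSUED = 4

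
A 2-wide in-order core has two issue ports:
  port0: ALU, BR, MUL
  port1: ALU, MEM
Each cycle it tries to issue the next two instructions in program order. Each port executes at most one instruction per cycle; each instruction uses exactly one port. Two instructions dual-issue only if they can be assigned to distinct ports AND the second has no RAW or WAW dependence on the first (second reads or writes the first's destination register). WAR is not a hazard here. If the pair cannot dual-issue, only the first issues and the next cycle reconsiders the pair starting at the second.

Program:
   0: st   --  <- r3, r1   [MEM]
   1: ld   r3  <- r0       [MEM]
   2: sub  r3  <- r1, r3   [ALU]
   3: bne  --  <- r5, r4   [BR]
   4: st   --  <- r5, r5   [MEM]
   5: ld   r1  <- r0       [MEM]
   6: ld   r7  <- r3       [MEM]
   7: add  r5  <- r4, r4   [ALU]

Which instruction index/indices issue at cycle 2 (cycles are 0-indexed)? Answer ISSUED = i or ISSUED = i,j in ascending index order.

t=0 i0:st ; no-port MEM/MEM
t=1 i1:ld ; RAW+WAW r3
t=2 i2&i3:sub;bne ; 2-wide
t=3 i4:st ; no-port MEM/MEM
t=4 i5:ld ; no-port MEM/MEM
t=5 i6&i7:ld;add ; 2-wide

ISSUED = 2,3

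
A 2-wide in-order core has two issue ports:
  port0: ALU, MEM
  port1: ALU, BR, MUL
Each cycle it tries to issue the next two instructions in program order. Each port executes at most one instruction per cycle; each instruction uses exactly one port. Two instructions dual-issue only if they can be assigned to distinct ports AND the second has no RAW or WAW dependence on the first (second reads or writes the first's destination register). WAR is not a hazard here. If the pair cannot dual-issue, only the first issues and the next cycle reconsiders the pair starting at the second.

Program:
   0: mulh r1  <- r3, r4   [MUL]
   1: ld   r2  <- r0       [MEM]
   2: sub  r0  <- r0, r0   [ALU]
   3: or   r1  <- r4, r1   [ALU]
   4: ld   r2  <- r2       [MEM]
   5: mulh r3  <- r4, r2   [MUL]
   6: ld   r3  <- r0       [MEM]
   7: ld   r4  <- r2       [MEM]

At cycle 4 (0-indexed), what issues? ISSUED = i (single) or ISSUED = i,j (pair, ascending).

  cy0 -> i0+i1 (mulh.MUL/ld.MEM) pair
  cy1 -> i2+i3 (sub.ALU/or.ALU) pair
  cy2 -> i4 (ld.MEM) RAW r2
  cy3 -> i5 (mulh.MUL) WAW r3
  cy4 -> i6 (ld.MEM) no-port MEM/MEM
  cy5 -> i7 (ld.MEM) tail

ISSUED = 6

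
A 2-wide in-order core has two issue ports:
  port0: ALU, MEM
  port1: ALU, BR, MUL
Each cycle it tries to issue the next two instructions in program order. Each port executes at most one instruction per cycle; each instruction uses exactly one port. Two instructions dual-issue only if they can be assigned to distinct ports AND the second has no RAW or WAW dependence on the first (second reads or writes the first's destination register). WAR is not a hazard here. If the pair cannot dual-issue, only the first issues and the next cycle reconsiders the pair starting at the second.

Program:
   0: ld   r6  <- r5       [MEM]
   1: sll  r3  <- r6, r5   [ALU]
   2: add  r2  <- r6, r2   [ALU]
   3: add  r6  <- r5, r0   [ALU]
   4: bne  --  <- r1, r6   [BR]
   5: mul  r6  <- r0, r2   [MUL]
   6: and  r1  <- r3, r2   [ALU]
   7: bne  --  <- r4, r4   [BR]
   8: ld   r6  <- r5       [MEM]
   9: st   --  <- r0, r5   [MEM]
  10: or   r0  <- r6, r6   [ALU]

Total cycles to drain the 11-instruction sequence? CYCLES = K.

t=0 i0:ld ; RAW r6
t=1 i1+i2:sll add ; 2-wide
t=2 i3:add ; RAW r6
t=3 i4:bne ; no-port BR/MUL
t=4 i5+i6:mul and ; 2-wide
t=5 i7+i8:bne ld ; 2-wide
t=6 i9+i10:st or ; 2-wide

CYCLES = 7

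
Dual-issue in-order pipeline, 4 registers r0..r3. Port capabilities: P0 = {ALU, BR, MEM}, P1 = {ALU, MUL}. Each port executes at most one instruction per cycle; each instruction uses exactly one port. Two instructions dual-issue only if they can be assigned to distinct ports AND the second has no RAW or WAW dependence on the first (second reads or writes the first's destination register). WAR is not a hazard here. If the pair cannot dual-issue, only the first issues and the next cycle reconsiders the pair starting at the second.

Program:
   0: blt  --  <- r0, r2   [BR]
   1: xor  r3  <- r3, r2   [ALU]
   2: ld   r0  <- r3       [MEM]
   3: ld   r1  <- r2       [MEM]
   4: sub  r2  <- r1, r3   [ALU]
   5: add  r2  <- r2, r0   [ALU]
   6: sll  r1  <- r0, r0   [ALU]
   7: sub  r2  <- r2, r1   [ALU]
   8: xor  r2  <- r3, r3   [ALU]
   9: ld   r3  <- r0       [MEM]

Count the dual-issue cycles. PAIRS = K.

t=0 i0&i1:blt.BR xor.ALU ; pair
t=1 i2:ld.MEM ; no-port MEM/MEM
t=2 i3:ld.MEM ; RAW r1
t=3 i4:sub.ALU ; RAW+WAW r2
t=4 i5&i6:add.ALU sll.ALU ; pair
t=5 i7:sub.ALU ; WAW r2
t=6 i8&i9:xor.ALU ld.MEM ; pair

PAIRS = 3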